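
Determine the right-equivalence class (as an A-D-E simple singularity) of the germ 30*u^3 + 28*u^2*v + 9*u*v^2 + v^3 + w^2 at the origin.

D_4

The Hessian of f at 0 has rank 1. Corank 2; j^3 = (3*u + v)*(10*u^2 + 6*u*v + v^2) splits into three distinct lines over C (the quadratic factor has nonzero discriminant), so D_4.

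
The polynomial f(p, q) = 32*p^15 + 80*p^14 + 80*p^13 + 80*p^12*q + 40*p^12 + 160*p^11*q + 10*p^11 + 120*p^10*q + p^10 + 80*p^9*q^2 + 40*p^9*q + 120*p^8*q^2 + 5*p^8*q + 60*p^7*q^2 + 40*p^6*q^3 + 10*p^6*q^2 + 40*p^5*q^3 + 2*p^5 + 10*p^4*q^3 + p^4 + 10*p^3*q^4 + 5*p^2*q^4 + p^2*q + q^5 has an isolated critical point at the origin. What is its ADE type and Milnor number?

The Hessian of f at 0 has rank 0. Corank 2; j^3 = p^2*q has shape L^2 M (L != M), so D-series; mu = 6 gives D_6.

Type D_{6}, Milnor number mu = 6.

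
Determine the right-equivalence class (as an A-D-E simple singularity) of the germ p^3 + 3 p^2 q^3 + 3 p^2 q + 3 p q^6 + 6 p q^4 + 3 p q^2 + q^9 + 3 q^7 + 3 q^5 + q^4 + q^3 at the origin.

E_6

The Hessian of f at 0 has rank 0. Corank 2; j^3 = (p + q)^3 is a perfect cube, so E-series; the 4-jet and mu = 6 give E_6.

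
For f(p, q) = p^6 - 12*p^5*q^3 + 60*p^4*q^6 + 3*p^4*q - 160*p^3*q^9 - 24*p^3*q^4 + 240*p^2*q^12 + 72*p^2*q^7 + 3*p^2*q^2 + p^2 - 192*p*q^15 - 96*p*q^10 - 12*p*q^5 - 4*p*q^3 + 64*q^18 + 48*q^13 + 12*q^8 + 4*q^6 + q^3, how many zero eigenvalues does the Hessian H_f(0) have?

1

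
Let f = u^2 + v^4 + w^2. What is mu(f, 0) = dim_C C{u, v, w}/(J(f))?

3

The Hessian of f at 0 has rank 2. Corank 1: A-series; mu = 3 gives A_3.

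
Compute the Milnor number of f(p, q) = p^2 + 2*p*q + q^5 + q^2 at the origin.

4

The Hessian of f at 0 has rank 1. Corank 1: A-series; mu = 4 gives A_4.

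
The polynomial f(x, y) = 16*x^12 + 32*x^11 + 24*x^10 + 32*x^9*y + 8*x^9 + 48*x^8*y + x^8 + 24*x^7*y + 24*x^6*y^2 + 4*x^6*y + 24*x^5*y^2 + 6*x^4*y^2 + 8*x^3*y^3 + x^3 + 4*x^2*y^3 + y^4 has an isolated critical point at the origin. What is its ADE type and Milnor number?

The Hessian of f at 0 is [[0, 0], [0, 0]] with rank 0, so corank 2. A Groebner basis of the Jacobian ideal J(f) in C{x,y} is {y^3, x^2}; counting standard monomials gives mu = 6. Corank 2; j^3 = x^3 is a perfect cube, so E-series; the 4-jet and mu = 6 give E_6.

Type E_{6}, Milnor number mu = 6.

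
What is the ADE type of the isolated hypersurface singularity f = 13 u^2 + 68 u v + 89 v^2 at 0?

A_{1}

The Hessian of f at 0 is [[26, 68], [68, 178]] with rank 2, so corank 0. A Groebner basis of the Jacobian ideal J(f) in C{u,v} is {u, v}; counting standard monomials gives mu = 1. Corank 0: nondegenerate Morse point, so A_1.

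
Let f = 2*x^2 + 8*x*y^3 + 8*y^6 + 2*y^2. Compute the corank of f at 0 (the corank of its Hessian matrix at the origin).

0

Hessian at 0 has rank 2.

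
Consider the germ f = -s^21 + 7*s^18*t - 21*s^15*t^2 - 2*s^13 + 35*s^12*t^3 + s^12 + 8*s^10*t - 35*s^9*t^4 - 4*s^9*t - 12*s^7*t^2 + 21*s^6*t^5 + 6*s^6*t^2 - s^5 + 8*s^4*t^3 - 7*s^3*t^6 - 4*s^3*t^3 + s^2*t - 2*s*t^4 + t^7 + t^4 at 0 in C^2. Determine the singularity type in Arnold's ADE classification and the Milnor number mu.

The Hessian of f at 0 is [[0, 0], [0, 0]] with rank 0, so corank 2. A Groebner basis of the Jacobian ideal J(f) in C{s,t} is {s^3, s^2/4 + t^3, s*t}; counting standard monomials gives mu = 5. Corank 2; j^3 = s^2*t has shape L^2 M (L != M), so D-series; mu = 5 gives D_5.

Type D_5, Milnor number mu = 5.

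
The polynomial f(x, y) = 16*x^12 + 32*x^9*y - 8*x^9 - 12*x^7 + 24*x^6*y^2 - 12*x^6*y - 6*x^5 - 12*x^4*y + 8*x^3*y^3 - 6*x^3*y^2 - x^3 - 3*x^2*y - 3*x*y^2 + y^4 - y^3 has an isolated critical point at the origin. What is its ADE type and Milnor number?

The Hessian of f at 0 is [[0, 0], [0, 0]] with rank 0, so corank 2. A Groebner basis of the Jacobian ideal J(f) in C{x,y} is {y^3, x^2 + 2*x*y + y^2}; counting standard monomials gives mu = 6. Corank 2; j^3 = -(x + y)^3 is a perfect cube, so E-series; the 4-jet and mu = 6 give E_6.

Type E6, Milnor number mu = 6.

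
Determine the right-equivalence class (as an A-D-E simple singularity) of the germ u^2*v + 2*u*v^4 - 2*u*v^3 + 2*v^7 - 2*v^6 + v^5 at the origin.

D8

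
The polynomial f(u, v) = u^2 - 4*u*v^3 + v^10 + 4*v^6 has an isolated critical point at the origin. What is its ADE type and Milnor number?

Type A_{9}, Milnor number mu = 9.

The Hessian of f at 0 is [[2, 0], [0, 0]] with rank 1, so corank 1. A Groebner basis of the Jacobian ideal J(f) in C{u,v} is {u^3, -u/2 + v^3}; counting standard monomials gives mu = 9. Corank 1: A-series; mu = 9 gives A_9.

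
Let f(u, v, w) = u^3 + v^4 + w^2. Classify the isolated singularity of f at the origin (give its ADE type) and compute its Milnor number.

The Hessian of f at 0 has rank 1. Corank 2; j^3 = u^3 is a perfect cube, so E-series; the 4-jet and mu = 6 give E_6.

Type E_6, Milnor number mu = 6.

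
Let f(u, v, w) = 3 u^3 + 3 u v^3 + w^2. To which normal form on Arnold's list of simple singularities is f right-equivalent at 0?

E_7

The Hessian of f at 0 has rank 1. Corank 2; j^3 = 3*u^3 is a perfect cube, so E-series; the 4-jet and mu = 7 give E_7.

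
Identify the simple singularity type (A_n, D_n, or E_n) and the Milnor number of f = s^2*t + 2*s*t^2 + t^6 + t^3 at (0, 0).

Type D7, Milnor number mu = 7.

The Hessian of f at 0 is [[0, 0], [0, 0]] with rank 0, so corank 2. A Groebner basis of the Jacobian ideal J(f) in C{s,t} is {s^2/6 + t^5 - t^2/6, s^3 + t^3, s*t + t^2}; counting standard monomials gives mu = 7. Corank 2; j^3 = t*(s + t)^2 has shape L^2 M (L != M), so D-series; mu = 7 gives D_7.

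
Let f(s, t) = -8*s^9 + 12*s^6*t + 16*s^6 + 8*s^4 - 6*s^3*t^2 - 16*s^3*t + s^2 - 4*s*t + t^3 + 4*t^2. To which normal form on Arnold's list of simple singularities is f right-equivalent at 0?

A_2

The Hessian of f at 0 is [[2, -4], [-4, 8]] with rank 1, so corank 1. A Groebner basis of the Jacobian ideal J(f) in C{s,t} is {t^2, s - 2*t}; counting standard monomials gives mu = 2. Corank 1: A-series; mu = 2 gives A_2.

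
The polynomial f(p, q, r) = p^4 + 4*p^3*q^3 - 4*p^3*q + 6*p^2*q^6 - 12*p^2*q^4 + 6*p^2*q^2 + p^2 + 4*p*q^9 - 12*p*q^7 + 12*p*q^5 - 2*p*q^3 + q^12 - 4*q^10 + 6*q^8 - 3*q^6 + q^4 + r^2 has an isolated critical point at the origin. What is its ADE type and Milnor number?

The Hessian of f at 0 is [[2, 0, 0], [0, 0, 0], [0, 0, 2]] with rank 2, so corank 1. A Groebner basis of the Jacobian ideal J(f) in C{p,q,r} is {q^3, p, r}; counting standard monomials gives mu = 3. Corank 1: A-series; mu = 3 gives A_3.

Type A3, Milnor number mu = 3.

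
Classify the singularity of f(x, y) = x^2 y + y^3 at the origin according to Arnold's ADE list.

D4

The Hessian of f at 0 is [[0, 0], [0, 0]] with rank 0, so corank 2. A Groebner basis of the Jacobian ideal J(f) in C{x,y} is {y^3, x^2 + 3*y^2, x*y}; counting standard monomials gives mu = 4. Corank 2; j^3 = y*(x^2 + y^2) splits into three distinct lines over C (the quadratic factor has nonzero discriminant), so D_4.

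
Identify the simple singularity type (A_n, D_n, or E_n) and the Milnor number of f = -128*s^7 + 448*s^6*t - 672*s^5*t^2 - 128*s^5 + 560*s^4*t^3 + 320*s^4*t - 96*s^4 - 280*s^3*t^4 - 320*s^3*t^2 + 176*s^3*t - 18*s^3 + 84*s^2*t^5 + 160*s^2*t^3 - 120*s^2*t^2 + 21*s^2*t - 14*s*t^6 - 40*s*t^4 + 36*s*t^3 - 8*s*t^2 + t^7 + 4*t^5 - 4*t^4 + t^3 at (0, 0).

Type D8, Milnor number mu = 8.

The Hessian of f at 0 is [[0, 0], [0, 0]] with rank 0, so corank 2. A Groebner basis of the Jacobian ideal J(f) in C{s,t} is {200961*s^2/1000 + s*t^3 - 8829*s*t^2/500 - 184599*s*t/2000 + 8973*t^3/1000 + 135*t^2/16, 115911*s^2/250 - 8883*s*t^2/250 - 107649*s*t/500 + t^4 + 2349*t^3/125 + 81*t^2/4, s^3 - 663*s^2/500 - 93*s*t^2/250 + 817*s*t/1000 + 41*t^3/500 - t^2/8, s^2*t - 567*s^2/500 - 187*s*t^2/250 + 753*s*t/1000 + 69*t^3/500 - t^2/8}; counting standard monomials gives mu = 8. Corank 2; j^3 = -(2*s - t)*(3*s - t)^2 has shape L^2 M (L != M), so D-series; mu = 8 gives D_8.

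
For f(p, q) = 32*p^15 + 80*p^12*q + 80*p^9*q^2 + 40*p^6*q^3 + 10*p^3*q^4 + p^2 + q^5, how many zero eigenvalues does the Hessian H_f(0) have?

1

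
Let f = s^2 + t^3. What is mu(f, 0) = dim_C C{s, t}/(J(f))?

2

The Hessian of f at 0 has rank 1. Corank 1: A-series; mu = 2 gives A_2.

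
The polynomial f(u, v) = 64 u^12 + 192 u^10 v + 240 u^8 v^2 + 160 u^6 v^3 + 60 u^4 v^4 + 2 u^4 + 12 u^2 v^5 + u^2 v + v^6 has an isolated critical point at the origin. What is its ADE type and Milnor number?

Type D_{7}, Milnor number mu = 7.

The Hessian of f at 0 is [[0, 0], [0, 0]] with rank 0, so corank 2. A Groebner basis of the Jacobian ideal J(f) in C{u,v} is {u^2/6 + v^5, u^3, u*v}; counting standard monomials gives mu = 7. Corank 2; j^3 = u^2*v has shape L^2 M (L != M), so D-series; mu = 7 gives D_7.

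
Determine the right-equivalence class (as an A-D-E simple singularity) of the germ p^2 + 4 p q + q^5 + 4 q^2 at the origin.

The Hessian of f at 0 is [[2, 4], [4, 8]] with rank 1, so corank 1. A Groebner basis of the Jacobian ideal J(f) in C{p,q} is {q^4, p + 2*q}; counting standard monomials gives mu = 4. Corank 1: A-series; mu = 4 gives A_4.

A_4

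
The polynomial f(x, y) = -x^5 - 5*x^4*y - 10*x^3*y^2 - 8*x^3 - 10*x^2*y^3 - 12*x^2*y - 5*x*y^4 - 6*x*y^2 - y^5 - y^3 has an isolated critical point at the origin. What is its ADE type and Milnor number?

Type E_{8}, Milnor number mu = 8.

The Hessian of f at 0 has rank 0. Corank 2; j^3 = -(2*x + y)^3 is a perfect cube, so E-series; the 5-jet and mu = 8 give E_8.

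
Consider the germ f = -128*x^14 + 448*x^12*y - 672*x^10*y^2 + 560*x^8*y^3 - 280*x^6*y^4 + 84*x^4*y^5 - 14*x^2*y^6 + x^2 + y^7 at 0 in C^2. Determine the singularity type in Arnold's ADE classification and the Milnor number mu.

Type A_{6}, Milnor number mu = 6.

The Hessian of f at 0 is [[2, 0], [0, 0]] with rank 1, so corank 1. A Groebner basis of the Jacobian ideal J(f) in C{x,y} is {y^6, x}; counting standard monomials gives mu = 6. Corank 1: A-series; mu = 6 gives A_6.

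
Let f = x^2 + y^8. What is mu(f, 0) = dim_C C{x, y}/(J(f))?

7

The Hessian of f at 0 has rank 1. Corank 1: A-series; mu = 7 gives A_7.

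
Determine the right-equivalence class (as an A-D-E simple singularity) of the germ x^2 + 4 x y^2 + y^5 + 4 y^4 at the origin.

A_{4}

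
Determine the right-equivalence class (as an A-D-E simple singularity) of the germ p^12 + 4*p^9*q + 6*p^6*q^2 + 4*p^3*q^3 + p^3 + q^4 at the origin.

E6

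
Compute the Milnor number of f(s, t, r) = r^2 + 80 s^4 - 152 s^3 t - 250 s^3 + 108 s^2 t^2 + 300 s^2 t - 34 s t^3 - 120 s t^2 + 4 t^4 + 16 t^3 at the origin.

7

The Hessian of f at 0 has rank 1. Corank 2; j^3 = -2*(5*s - 2*t)^3 is a perfect cube, so E-series; the 4-jet and mu = 7 give E_7.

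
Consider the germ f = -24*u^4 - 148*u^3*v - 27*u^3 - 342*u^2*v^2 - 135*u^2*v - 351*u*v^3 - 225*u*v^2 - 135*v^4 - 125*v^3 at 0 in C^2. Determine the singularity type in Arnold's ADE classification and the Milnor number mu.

Type E_{7}, Milnor number mu = 7.

The Hessian of f at 0 is [[0, 0], [0, 0]] with rank 0, so corank 2. A Groebner basis of the Jacobian ideal J(f) in C{u,v} is {19683*u^2/4 + 32805*u*v/2 + v^4 - 27*v^3/4 + 54675*v^2/4, u^3 + 2565*u^2/4 + 4275*u*v/2 + 15*v^3/4 + 7125*v^2/4, u^2*v - 1053*u^2/4 - 1755*u*v/2 - 29*v^3/12 - 2925*v^2/4, 81*u^2 + u*v^2 + 270*u*v + 14*v^3/9 + 225*v^2}; counting standard monomials gives mu = 7. Corank 2; j^3 = -(3*u + 5*v)^3 is a perfect cube, so E-series; the 4-jet and mu = 7 give E_7.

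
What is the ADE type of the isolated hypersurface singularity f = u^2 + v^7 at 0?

The Hessian of f at 0 has rank 1. Corank 1: A-series; mu = 6 gives A_6.

A_6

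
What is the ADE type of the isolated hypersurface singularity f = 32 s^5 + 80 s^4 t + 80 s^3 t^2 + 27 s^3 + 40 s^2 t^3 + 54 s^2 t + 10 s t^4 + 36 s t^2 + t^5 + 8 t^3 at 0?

E8

The Hessian of f at 0 has rank 0. Corank 2; j^3 = (3*s + 2*t)^3 is a perfect cube, so E-series; the 5-jet and mu = 8 give E_8.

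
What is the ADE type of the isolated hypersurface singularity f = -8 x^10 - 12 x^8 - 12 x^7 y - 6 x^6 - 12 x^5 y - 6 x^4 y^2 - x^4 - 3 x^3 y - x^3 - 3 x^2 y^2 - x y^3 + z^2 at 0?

E7

The Hessian of f at 0 is [[0, 0, 0], [0, 0, 0], [0, 0, 2]] with rank 1, so corank 2. A Groebner basis of the Jacobian ideal J(f) in C{x,y,z} is {3*x^2 + y^4 + y^3, x^3, x^2*y - x^2 - y^3/3, 2*x^2 + x*y^2 + 2*y^3/3, z}; counting standard monomials gives mu = 7. Corank 2; j^3 = -x^3 is a perfect cube, so E-series; the 4-jet and mu = 7 give E_7.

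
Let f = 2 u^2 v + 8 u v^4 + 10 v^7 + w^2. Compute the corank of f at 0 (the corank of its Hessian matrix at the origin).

2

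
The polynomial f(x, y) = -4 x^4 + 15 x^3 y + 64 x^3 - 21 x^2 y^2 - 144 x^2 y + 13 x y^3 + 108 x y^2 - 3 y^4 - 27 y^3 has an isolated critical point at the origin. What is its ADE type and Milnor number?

Type E_{7}, Milnor number mu = 7.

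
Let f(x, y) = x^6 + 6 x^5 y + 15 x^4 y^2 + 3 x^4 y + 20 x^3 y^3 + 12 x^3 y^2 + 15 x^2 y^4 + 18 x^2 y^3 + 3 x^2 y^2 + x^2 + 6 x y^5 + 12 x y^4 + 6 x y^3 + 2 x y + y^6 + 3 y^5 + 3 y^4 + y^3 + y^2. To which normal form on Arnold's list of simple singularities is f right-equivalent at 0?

A_2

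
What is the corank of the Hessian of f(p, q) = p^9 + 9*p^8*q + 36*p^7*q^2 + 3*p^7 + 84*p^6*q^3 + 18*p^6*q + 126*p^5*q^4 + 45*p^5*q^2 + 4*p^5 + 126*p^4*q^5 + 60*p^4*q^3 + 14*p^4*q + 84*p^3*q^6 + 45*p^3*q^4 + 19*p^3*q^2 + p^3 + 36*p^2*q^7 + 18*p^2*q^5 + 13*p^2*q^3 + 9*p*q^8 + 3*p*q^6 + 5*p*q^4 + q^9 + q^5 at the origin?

2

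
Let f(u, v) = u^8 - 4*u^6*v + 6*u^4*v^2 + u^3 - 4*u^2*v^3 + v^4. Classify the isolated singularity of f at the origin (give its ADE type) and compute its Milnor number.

Type E_{6}, Milnor number mu = 6.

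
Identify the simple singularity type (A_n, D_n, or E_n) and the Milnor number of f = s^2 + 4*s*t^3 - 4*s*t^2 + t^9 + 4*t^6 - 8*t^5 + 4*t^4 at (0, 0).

The Hessian of f at 0 is [[2, 0], [0, 0]] with rank 1, so corank 1. A Groebner basis of the Jacobian ideal J(f) in C{s,t} is {s^2*t^2 + 2*s^2*t + 3*s^2 - 8*s*t^2 - 2*s*t - 2*s + 4*t^2, s^3 + 6*s^2*t + 10*s^2 - 28*s*t^2 - 8*s*t - 8*s + 16*t^2, s/2 + t^3 - t^2}; counting standard monomials gives mu = 8. Corank 1: A-series; mu = 8 gives A_8.

Type A_{8}, Milnor number mu = 8.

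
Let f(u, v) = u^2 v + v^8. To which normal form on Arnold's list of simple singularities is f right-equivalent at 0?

D_9

The Hessian of f at 0 is [[0, 0], [0, 0]] with rank 0, so corank 2. A Groebner basis of the Jacobian ideal J(f) in C{u,v} is {u^2/8 + v^7, u^3, u*v}; counting standard monomials gives mu = 9. Corank 2; j^3 = u^2*v has shape L^2 M (L != M), so D-series; mu = 9 gives D_9.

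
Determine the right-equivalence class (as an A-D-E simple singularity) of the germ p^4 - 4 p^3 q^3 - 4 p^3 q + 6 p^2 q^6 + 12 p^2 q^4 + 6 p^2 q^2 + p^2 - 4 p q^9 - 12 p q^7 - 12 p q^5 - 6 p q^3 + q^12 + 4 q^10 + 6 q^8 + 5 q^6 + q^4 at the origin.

A3

The Hessian of f at 0 is [[2, 0], [0, 0]] with rank 1, so corank 1. A Groebner basis of the Jacobian ideal J(f) in C{p,q} is {q^3, p}; counting standard monomials gives mu = 3. Corank 1: A-series; mu = 3 gives A_3.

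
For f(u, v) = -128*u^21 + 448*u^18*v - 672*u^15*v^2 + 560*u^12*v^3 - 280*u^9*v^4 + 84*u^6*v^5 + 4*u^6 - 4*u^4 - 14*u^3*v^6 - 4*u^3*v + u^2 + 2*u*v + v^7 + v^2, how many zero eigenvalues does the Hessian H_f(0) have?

The Hessian at 0 is [[2, 2], [2, 2]] of rank 1; hence corank 1.

1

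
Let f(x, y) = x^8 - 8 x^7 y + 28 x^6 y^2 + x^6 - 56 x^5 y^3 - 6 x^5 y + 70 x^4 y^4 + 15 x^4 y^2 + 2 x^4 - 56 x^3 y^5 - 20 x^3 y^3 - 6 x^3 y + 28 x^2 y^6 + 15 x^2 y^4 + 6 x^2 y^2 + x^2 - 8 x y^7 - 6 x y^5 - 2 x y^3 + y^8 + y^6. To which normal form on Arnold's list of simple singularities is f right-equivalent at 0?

A_7

The Hessian of f at 0 has rank 1. Corank 1: A-series; mu = 7 gives A_7.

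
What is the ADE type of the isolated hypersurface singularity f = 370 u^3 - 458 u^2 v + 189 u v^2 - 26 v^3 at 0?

The Hessian of f at 0 is [[0, 0], [0, 0]] with rank 0, so corank 2. A Groebner basis of the Jacobian ideal J(f) in C{u,v} is {v^3, u^2 - 3*v^2/26, u*v - 9*v^2/26}; counting standard monomials gives mu = 4. Corank 2; j^3 = (5*u - 2*v)*(74*u^2 - 62*u*v + 13*v^2) splits into three distinct lines over C (the quadratic factor has nonzero discriminant), so D_4.

D_{4}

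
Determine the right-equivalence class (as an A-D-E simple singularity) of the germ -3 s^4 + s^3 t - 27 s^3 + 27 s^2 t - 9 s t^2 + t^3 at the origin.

E_7

The Hessian of f at 0 has rank 0. Corank 2; j^3 = -(3*s - t)^3 is a perfect cube, so E-series; the 4-jet and mu = 7 give E_7.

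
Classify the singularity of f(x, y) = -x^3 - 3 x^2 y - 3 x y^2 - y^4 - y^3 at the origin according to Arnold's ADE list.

E6

The Hessian of f at 0 is [[0, 0], [0, 0]] with rank 0, so corank 2. A Groebner basis of the Jacobian ideal J(f) in C{x,y} is {y^3, x^2 + 2*x*y + y^2}; counting standard monomials gives mu = 6. Corank 2; j^3 = -(x + y)^3 is a perfect cube, so E-series; the 4-jet and mu = 6 give E_6.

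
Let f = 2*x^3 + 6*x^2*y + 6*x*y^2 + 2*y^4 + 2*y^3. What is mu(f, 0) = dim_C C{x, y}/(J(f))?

6

The Hessian of f at 0 is [[0, 0], [0, 0]] with rank 0, so corank 2. A Groebner basis of the Jacobian ideal J(f) in C{x,y} is {y^3, x^2 + 2*x*y + y^2}; counting standard monomials gives mu = 6. Corank 2; j^3 = 2*(x + y)^3 is a perfect cube, so E-series; the 4-jet and mu = 6 give E_6.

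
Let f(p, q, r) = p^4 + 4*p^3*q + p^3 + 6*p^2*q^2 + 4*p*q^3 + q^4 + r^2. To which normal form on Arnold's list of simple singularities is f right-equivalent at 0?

The Hessian of f at 0 has rank 1. Corank 2; j^3 = p^3 is a perfect cube, so E-series; the 4-jet and mu = 6 give E_6.

E_6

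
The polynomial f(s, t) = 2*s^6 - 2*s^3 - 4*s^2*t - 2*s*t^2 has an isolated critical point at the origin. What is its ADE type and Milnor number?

Type D_7, Milnor number mu = 7.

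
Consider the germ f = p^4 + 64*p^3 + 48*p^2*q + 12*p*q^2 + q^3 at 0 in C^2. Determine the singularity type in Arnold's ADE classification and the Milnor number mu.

Type E_6, Milnor number mu = 6.

The Hessian of f at 0 has rank 0. Corank 2; j^3 = (4*p + q)^3 is a perfect cube, so E-series; the 4-jet and mu = 6 give E_6.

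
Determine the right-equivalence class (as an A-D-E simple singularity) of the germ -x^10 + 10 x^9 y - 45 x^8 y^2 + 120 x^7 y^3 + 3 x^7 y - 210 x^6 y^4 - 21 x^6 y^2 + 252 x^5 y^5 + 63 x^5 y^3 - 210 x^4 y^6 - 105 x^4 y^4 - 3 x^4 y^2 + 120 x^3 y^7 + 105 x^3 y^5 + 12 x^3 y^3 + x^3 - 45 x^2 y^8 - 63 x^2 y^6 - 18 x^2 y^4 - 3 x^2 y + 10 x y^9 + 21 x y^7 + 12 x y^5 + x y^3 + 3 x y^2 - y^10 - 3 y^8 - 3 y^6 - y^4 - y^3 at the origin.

The Hessian of f at 0 is [[0, 0], [0, 0]] with rank 0, so corank 2. A Groebner basis of the Jacobian ideal J(f) in C{x,y} is {x^3 - 3*x^2*y - 6*x^2 + 12*x*y - 6*y^2, 3*x^2 + x*y^2 - 6*x*y + 3*y^2, 3*x^2 - 6*x*y + y^3 + 3*y^2}; counting standard monomials gives mu = 7. Corank 2; j^3 = (x - y)^3 is a perfect cube, so E-series; the 4-jet and mu = 7 give E_7.

E_{7}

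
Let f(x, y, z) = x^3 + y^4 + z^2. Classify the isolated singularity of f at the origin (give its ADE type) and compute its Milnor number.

The Hessian of f at 0 has rank 1. Corank 2; j^3 = x^3 is a perfect cube, so E-series; the 4-jet and mu = 6 give E_6.

Type E_6, Milnor number mu = 6.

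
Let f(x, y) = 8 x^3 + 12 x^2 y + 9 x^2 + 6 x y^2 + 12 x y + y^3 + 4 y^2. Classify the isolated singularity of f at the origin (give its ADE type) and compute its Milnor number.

The Hessian of f at 0 is [[18, 12], [12, 8]] with rank 1, so corank 1. A Groebner basis of the Jacobian ideal J(f) in C{x,y} is {y^2, x + 2*y/3}; counting standard monomials gives mu = 2. Corank 1: A-series; mu = 2 gives A_2.

Type A_2, Milnor number mu = 2.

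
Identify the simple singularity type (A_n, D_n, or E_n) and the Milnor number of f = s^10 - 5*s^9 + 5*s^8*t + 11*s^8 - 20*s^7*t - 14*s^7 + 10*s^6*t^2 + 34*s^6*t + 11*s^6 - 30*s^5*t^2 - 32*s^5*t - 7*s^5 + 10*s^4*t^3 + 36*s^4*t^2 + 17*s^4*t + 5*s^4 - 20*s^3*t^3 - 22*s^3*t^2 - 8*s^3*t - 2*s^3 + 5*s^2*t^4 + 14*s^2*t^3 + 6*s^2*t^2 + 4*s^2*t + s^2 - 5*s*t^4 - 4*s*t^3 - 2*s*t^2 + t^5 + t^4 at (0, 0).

The Hessian of f at 0 is [[2, 0], [0, 0]] with rank 1, so corank 1. A Groebner basis of the Jacobian ideal J(f) in C{s,t} is {s/2 + t^3 - t^2/2, s^2, s*t + s/2 - t^2/2}; counting standard monomials gives mu = 4. Corank 1: A-series; mu = 4 gives A_4.

Type A_{4}, Milnor number mu = 4.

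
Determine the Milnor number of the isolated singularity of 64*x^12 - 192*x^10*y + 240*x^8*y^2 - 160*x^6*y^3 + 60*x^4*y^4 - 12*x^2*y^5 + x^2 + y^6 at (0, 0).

5

The Hessian of f at 0 is [[2, 0], [0, 0]] with rank 1, so corank 1. A Groebner basis of the Jacobian ideal J(f) in C{x,y} is {y^5, x}; counting standard monomials gives mu = 5. Corank 1: A-series; mu = 5 gives A_5.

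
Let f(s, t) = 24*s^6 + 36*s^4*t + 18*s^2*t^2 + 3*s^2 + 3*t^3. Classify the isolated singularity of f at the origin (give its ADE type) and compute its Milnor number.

The Hessian of f at 0 is [[6, 0], [0, 0]] with rank 1, so corank 1. A Groebner basis of the Jacobian ideal J(f) in C{s,t} is {t^2, s}; counting standard monomials gives mu = 2. Corank 1: A-series; mu = 2 gives A_2.

Type A_2, Milnor number mu = 2.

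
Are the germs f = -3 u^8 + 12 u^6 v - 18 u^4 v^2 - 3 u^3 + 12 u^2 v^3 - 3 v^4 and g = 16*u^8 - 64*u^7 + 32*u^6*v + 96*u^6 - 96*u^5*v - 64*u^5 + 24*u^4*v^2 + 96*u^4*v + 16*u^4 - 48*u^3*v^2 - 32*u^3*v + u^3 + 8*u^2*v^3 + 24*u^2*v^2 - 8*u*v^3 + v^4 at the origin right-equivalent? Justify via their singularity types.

The Hessian of f at 0 is [[0, 0], [0, 0]] with rank 0, so corank 2. A Groebner basis of the Jacobian ideal J(f) in C{u,v} is {v^3, u^2}; counting standard monomials gives mu = 6. Corank 2; j^3 = -3*u^3 is a perfect cube, so E-series; the 4-jet and mu = 6 give E_6. The Hessian of g at 0 is [[0, 0], [0, 0]] with rank 0, so corank 2. A Groebner basis of the Jacobian ideal J(g) in C{u,v} is {v^4, u*v^2 - v^3/6, u^2}; counting standard monomials gives mu = 6. Corank 2; j^3 = u^3 is a perfect cube, so E-series; the 4-jet and mu = 6 give E_6. Both have type E_6, hence right-equivalent.

Yes.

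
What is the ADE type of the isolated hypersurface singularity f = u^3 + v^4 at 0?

E6

The Hessian of f at 0 has rank 0. Corank 2; j^3 = u^3 is a perfect cube, so E-series; the 4-jet and mu = 6 give E_6.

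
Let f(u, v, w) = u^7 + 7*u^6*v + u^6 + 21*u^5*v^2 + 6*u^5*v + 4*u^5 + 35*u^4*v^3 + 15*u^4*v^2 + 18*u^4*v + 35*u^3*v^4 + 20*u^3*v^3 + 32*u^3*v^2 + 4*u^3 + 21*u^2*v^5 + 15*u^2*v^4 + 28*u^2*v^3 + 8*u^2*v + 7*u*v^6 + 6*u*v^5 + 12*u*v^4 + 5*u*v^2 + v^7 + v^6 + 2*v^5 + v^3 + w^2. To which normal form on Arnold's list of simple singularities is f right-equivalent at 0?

The Hessian of f at 0 is [[0, 0, 0], [0, 0, 0], [0, 0, 2]] with rank 1, so corank 2. A Groebner basis of the Jacobian ideal J(f) in C{u,v,w} is {32*u^2 + 48*u*v + v^4 + 16*v^2, u^3 - u^2 - u*v + v^3/8 - v^2/4, u^2*v + 4*u^2/3 + 4*u*v/3 - v^3/4 + v^2/3, -4*u^2/3 + u*v^2 - 4*u*v/3 + v^3/2 - v^2/3, w}; counting standard monomials gives mu = 7. Corank 2; j^3 = (u + v)*(2*u + v)^2 has shape L^2 M (L != M), so D-series; mu = 7 gives D_7.

D_{7}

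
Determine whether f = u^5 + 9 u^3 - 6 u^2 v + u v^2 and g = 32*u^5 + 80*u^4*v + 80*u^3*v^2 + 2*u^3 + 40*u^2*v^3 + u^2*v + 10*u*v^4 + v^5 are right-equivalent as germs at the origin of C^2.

The Hessian of f at 0 has rank 0. Corank 2; j^3 = u*(3*u - v)^2 has shape L^2 M (L != M), so D-series; mu = 6 gives D_6. The Hessian of g at 0 has rank 0. Corank 2; j^3 = u^2*(2*u + v) has shape L^2 M (L != M), so D-series; mu = 6 gives D_6. Both have type D_6, hence right-equivalent.

Yes.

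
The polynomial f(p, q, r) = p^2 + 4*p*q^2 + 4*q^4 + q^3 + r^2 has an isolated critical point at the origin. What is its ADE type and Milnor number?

Type A_2, Milnor number mu = 2.

The Hessian of f at 0 has rank 2. Corank 1: A-series; mu = 2 gives A_2.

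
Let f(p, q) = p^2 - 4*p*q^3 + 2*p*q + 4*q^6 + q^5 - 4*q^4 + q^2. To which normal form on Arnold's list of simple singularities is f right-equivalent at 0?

The Hessian of f at 0 has rank 1. Corank 1: A-series; mu = 4 gives A_4.

A4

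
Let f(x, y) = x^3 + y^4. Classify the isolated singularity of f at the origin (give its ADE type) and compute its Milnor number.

The Hessian of f at 0 is [[0, 0], [0, 0]] with rank 0, so corank 2. A Groebner basis of the Jacobian ideal J(f) in C{x,y} is {y^3, x^2}; counting standard monomials gives mu = 6. Corank 2; j^3 = x^3 is a perfect cube, so E-series; the 4-jet and mu = 6 give E_6.

Type E_6, Milnor number mu = 6.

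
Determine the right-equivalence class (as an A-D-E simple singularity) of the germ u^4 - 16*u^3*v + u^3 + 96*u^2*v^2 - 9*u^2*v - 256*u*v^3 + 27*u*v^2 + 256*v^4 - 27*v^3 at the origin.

E_{6}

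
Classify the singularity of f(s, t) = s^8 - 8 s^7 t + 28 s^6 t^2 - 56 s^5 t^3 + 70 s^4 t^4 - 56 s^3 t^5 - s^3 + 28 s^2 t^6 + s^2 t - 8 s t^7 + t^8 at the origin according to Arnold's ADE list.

D9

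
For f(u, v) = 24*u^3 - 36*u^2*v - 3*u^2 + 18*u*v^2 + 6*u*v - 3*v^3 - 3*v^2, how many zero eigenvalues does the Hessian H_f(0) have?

The Hessian at 0 is [[-6, 6], [6, -6]] of rank 1; hence corank 1.

1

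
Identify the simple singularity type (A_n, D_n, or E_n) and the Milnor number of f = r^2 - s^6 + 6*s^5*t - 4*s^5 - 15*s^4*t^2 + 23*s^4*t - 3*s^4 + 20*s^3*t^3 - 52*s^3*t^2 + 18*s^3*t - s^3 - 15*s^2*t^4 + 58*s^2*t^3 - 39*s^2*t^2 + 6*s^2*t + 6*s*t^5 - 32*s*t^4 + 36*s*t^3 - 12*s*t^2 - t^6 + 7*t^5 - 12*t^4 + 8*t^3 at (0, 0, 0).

Type E_8, Milnor number mu = 8.

The Hessian of f at 0 has rank 1. Corank 2; j^3 = -(s - 2*t)^3 is a perfect cube, so E-series; the 5-jet and mu = 8 give E_8.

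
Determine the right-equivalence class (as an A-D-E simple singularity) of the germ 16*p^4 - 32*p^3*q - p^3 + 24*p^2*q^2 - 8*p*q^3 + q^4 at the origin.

E_{6}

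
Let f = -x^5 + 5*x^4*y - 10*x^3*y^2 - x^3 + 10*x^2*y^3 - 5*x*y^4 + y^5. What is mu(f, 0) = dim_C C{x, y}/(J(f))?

8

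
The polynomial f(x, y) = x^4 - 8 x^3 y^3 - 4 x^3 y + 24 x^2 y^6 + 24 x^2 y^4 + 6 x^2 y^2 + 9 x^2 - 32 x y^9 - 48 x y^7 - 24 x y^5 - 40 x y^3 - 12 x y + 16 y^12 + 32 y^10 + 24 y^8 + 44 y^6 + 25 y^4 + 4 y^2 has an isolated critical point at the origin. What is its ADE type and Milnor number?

Type A_{3}, Milnor number mu = 3.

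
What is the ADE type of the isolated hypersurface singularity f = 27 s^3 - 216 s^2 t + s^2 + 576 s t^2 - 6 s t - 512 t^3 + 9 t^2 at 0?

A_2

The Hessian of f at 0 has rank 1. Corank 1: A-series; mu = 2 gives A_2.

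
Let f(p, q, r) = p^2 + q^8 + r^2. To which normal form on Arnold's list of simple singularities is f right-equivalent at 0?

A7

The Hessian of f at 0 has rank 2. Corank 1: A-series; mu = 7 gives A_7.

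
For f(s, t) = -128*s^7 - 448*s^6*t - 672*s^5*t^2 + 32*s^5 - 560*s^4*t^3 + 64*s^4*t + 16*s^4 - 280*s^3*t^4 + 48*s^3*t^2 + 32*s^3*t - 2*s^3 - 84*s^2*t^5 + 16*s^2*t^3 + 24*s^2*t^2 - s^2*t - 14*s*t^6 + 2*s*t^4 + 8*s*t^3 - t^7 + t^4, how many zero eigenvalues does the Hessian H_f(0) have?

The Hessian at 0 is [[0, 0], [0, 0]] of rank 0; hence corank 2.

2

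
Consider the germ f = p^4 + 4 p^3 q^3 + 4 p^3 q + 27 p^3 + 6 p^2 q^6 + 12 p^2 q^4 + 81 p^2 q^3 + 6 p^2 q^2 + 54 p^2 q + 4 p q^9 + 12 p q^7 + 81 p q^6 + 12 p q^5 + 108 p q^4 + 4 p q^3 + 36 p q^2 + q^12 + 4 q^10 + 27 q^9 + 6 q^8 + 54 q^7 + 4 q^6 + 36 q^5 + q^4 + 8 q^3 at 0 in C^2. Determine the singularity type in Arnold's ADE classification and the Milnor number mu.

Type E_{6}, Milnor number mu = 6.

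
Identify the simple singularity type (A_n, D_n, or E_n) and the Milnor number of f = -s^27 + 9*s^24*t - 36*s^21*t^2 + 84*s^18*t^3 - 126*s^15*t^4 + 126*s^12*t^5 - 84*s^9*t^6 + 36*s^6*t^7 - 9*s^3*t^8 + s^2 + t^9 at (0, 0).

Type A_{8}, Milnor number mu = 8.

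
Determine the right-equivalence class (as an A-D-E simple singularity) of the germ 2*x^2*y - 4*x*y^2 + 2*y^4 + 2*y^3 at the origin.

D_{5}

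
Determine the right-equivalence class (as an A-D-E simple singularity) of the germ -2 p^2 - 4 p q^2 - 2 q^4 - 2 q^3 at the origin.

The Hessian of f at 0 is [[-4, 0], [0, 0]] with rank 1, so corank 1. A Groebner basis of the Jacobian ideal J(f) in C{p,q} is {q^2, p}; counting standard monomials gives mu = 2. Corank 1: A-series; mu = 2 gives A_2.

A_{2}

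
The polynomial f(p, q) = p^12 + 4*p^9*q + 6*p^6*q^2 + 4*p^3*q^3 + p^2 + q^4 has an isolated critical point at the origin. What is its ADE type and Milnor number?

The Hessian of f at 0 has rank 1. Corank 1: A-series; mu = 3 gives A_3.

Type A3, Milnor number mu = 3.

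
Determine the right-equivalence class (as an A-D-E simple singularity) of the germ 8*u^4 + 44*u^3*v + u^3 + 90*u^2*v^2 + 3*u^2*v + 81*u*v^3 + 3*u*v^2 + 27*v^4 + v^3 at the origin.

E7

The Hessian of f at 0 has rank 0. Corank 2; j^3 = (u + v)^3 is a perfect cube, so E-series; the 4-jet and mu = 7 give E_7.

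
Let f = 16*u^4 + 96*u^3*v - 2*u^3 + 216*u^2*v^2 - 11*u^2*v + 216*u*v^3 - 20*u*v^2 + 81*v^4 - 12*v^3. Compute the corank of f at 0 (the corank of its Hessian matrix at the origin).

2

Hessian at 0 has rank 0.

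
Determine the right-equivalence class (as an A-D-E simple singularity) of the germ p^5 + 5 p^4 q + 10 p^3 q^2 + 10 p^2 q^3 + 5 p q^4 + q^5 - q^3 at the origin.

E_8

The Hessian of f at 0 has rank 0. Corank 2; j^3 = -q^3 is a perfect cube, so E-series; the 5-jet and mu = 8 give E_8.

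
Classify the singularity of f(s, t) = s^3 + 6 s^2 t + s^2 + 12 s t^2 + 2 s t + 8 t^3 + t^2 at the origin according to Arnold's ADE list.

The Hessian of f at 0 is [[2, 2], [2, 2]] with rank 1, so corank 1. A Groebner basis of the Jacobian ideal J(f) in C{s,t} is {t^2, s + t}; counting standard monomials gives mu = 2. Corank 1: A-series; mu = 2 gives A_2.

A2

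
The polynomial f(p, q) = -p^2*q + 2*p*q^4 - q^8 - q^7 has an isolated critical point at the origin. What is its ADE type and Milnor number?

Type D9, Milnor number mu = 9.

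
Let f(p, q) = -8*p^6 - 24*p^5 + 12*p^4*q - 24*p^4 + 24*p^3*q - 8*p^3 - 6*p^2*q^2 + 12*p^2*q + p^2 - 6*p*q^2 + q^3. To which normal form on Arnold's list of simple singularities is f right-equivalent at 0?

A2

The Hessian of f at 0 has rank 1. Corank 1: A-series; mu = 2 gives A_2.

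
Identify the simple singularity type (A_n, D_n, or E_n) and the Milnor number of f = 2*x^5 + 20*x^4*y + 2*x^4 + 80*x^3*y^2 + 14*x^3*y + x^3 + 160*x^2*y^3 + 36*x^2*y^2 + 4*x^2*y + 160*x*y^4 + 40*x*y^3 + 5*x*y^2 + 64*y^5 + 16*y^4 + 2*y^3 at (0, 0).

Type D_6, Milnor number mu = 6.

The Hessian of f at 0 has rank 0. Corank 2; j^3 = (x + y)^2*(x + 2*y) has shape L^2 M (L != M), so D-series; mu = 6 gives D_6.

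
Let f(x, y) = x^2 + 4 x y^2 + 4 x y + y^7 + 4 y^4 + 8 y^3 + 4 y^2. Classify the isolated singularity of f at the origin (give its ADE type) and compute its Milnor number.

Type A_{6}, Milnor number mu = 6.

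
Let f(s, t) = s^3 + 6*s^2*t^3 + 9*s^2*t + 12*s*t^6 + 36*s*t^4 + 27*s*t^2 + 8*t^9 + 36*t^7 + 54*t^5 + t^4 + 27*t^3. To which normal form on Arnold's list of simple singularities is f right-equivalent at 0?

The Hessian of f at 0 has rank 0. Corank 2; j^3 = (s + 3*t)^3 is a perfect cube, so E-series; the 4-jet and mu = 6 give E_6.

E_{6}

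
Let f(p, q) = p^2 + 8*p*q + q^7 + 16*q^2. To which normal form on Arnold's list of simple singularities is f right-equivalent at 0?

The Hessian of f at 0 has rank 1. Corank 1: A-series; mu = 6 gives A_6.

A_{6}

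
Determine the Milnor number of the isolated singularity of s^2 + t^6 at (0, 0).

The Hessian of f at 0 is [[2, 0], [0, 0]] with rank 1, so corank 1. A Groebner basis of the Jacobian ideal J(f) in C{s,t} is {t^5, s}; counting standard monomials gives mu = 5. Corank 1: A-series; mu = 5 gives A_5.

5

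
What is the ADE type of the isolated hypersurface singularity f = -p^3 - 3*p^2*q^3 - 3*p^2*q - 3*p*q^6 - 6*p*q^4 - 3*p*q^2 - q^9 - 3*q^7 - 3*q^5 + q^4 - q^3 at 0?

The Hessian of f at 0 is [[0, 0], [0, 0]] with rank 0, so corank 2. A Groebner basis of the Jacobian ideal J(f) in C{p,q} is {q^3, p^2 + 2*p*q + q^2}; counting standard monomials gives mu = 6. Corank 2; j^3 = -(p + q)^3 is a perfect cube, so E-series; the 4-jet and mu = 6 give E_6.

E6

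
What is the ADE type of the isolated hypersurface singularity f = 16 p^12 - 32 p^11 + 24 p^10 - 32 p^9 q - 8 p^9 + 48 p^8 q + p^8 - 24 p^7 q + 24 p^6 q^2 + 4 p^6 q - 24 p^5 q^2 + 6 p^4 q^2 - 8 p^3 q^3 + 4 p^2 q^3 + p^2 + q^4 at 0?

The Hessian of f at 0 is [[2, 0], [0, 0]] with rank 1, so corank 1. A Groebner basis of the Jacobian ideal J(f) in C{p,q} is {q^3, p}; counting standard monomials gives mu = 3. Corank 1: A-series; mu = 3 gives A_3.

A3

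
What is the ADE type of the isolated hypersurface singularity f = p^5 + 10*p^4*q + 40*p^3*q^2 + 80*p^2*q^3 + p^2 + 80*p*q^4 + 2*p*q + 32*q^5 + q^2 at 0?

The Hessian of f at 0 has rank 1. Corank 1: A-series; mu = 4 gives A_4.

A4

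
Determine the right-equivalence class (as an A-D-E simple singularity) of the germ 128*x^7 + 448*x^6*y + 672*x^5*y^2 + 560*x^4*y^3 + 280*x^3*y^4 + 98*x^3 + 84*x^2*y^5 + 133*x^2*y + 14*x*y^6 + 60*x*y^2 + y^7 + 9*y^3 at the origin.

D_8

The Hessian of f at 0 is [[0, 0], [0, 0]] with rank 0, so corank 2. A Groebner basis of the Jacobian ideal J(f) in C{x,y} is {-117649*x*y/2 + y^6 - 50421*y^2/2, x*y^2 + 3*y^3/7, x^2 + 13*x*y/14 + 3*y^2/14}; counting standard monomials gives mu = 8. Corank 2; j^3 = (2*x + y)*(7*x + 3*y)^2 has shape L^2 M (L != M), so D-series; mu = 8 gives D_8.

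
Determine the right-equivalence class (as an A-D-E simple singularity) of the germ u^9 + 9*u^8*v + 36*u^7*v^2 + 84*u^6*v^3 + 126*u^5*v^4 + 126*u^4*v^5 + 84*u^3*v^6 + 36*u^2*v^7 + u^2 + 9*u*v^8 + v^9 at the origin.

A8

The Hessian of f at 0 has rank 1. Corank 1: A-series; mu = 8 gives A_8.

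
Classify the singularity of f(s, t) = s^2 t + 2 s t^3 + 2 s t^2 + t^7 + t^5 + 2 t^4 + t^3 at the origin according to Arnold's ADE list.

The Hessian of f at 0 has rank 0. Corank 2; j^3 = t*(s + t)^2 has shape L^2 M (L != M), so D-series; mu = 8 gives D_8.

D_8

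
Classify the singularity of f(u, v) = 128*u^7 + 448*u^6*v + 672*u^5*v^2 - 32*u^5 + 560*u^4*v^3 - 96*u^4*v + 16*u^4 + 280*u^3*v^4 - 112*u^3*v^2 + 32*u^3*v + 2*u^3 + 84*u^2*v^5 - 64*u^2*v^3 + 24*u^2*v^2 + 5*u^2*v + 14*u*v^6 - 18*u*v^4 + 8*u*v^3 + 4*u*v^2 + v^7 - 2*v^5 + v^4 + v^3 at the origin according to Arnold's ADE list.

D_{5}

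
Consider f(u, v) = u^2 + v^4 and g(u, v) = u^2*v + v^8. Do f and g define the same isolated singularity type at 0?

The Hessian of f at 0 has rank 1. Corank 1: A-series; mu = 3 gives A_3. The Hessian of g at 0 has rank 0. Corank 2; j^3 = u^2*v has shape L^2 M (L != M), so D-series; mu = 9 gives D_9. f is A_3 but g is D_9, hence not right-equivalent.

No.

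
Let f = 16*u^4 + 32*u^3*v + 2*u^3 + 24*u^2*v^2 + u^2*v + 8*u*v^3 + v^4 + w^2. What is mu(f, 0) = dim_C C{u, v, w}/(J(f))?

5

The Hessian of f at 0 has rank 1. Corank 2; j^3 = u^2*(2*u + v) has shape L^2 M (L != M), so D-series; mu = 5 gives D_5.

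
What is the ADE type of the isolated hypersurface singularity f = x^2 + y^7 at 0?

The Hessian of f at 0 has rank 1. Corank 1: A-series; mu = 6 gives A_6.

A_6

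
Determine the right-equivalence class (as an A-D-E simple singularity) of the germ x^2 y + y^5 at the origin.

The Hessian of f at 0 has rank 0. Corank 2; j^3 = x^2*y has shape L^2 M (L != M), so D-series; mu = 6 gives D_6.

D_{6}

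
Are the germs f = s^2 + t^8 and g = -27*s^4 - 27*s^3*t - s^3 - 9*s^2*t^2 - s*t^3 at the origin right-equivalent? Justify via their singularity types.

No.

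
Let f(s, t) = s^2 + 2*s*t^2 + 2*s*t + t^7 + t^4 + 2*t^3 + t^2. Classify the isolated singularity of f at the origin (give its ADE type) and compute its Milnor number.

Type A6, Milnor number mu = 6.

The Hessian of f at 0 is [[2, 2], [2, 2]] with rank 1, so corank 1. A Groebner basis of the Jacobian ideal J(f) in C{s,t} is {s^3 + 3*s^2*t - 3*s^2 - 4*s*t + s + t, s + t^2 + t}; counting standard monomials gives mu = 6. Corank 1: A-series; mu = 6 gives A_6.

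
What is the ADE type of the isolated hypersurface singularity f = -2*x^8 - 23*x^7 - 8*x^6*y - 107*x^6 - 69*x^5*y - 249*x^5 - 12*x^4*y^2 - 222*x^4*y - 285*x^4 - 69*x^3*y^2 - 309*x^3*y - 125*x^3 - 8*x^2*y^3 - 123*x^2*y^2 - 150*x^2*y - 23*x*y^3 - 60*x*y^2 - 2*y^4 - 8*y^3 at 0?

E_7

The Hessian of f at 0 has rank 0. Corank 2; j^3 = -(5*x + 2*y)^3 is a perfect cube, so E-series; the 4-jet and mu = 7 give E_7.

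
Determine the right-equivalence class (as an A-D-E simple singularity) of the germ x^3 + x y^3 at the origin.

E7

The Hessian of f at 0 is [[0, 0], [0, 0]] with rank 0, so corank 2. A Groebner basis of the Jacobian ideal J(f) in C{x,y} is {x^3, x*y^2, 3*x^2 + y^3}; counting standard monomials gives mu = 7. Corank 2; j^3 = x^3 is a perfect cube, so E-series; the 4-jet and mu = 7 give E_7.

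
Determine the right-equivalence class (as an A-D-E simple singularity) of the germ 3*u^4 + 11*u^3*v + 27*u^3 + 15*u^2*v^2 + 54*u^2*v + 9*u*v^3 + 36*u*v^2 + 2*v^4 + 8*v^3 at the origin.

E_7

The Hessian of f at 0 has rank 0. Corank 2; j^3 = (3*u + 2*v)^3 is a perfect cube, so E-series; the 4-jet and mu = 7 give E_7.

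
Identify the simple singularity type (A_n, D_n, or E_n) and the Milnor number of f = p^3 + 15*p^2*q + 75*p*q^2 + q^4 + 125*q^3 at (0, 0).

The Hessian of f at 0 is [[0, 0], [0, 0]] with rank 0, so corank 2. A Groebner basis of the Jacobian ideal J(f) in C{p,q} is {q^3, p^2 + 10*p*q + 25*q^2}; counting standard monomials gives mu = 6. Corank 2; j^3 = (p + 5*q)^3 is a perfect cube, so E-series; the 4-jet and mu = 6 give E_6.

Type E_6, Milnor number mu = 6.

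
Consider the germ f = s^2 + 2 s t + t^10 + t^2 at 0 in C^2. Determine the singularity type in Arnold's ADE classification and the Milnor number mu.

The Hessian of f at 0 is [[2, 2], [2, 2]] with rank 1, so corank 1. A Groebner basis of the Jacobian ideal J(f) in C{s,t} is {t^9, s + t}; counting standard monomials gives mu = 9. Corank 1: A-series; mu = 9 gives A_9.

Type A_9, Milnor number mu = 9.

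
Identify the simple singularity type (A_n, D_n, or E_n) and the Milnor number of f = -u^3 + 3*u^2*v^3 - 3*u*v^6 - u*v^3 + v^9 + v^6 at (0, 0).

Type E7, Milnor number mu = 7.

The Hessian of f at 0 has rank 0. Corank 2; j^3 = -u^3 is a perfect cube, so E-series; the 4-jet and mu = 7 give E_7.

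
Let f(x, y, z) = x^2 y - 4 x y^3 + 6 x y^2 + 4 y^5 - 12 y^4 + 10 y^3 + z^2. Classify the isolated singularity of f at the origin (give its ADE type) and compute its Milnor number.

Type D4, Milnor number mu = 4.

The Hessian of f at 0 has rank 1. Corank 2; j^3 = y*(x^2 + 6*x*y + 10*y^2) splits into three distinct lines over C (the quadratic factor has nonzero discriminant), so D_4.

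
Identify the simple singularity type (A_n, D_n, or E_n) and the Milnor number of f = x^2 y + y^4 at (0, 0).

Type D_5, Milnor number mu = 5.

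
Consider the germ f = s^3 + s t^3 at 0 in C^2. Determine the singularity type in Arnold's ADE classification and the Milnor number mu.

Type E_{7}, Milnor number mu = 7.

The Hessian of f at 0 is [[0, 0], [0, 0]] with rank 0, so corank 2. A Groebner basis of the Jacobian ideal J(f) in C{s,t} is {s^3, s*t^2, 3*s^2 + t^3}; counting standard monomials gives mu = 7. Corank 2; j^3 = s^3 is a perfect cube, so E-series; the 4-jet and mu = 7 give E_7.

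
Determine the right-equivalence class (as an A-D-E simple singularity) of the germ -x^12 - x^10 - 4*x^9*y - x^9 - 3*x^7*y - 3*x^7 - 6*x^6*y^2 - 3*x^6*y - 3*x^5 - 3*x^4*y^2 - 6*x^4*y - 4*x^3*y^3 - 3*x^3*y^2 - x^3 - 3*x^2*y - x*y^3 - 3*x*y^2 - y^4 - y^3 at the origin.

E_7

The Hessian of f at 0 has rank 0. Corank 2; j^3 = -(x + y)^3 is a perfect cube, so E-series; the 4-jet and mu = 7 give E_7.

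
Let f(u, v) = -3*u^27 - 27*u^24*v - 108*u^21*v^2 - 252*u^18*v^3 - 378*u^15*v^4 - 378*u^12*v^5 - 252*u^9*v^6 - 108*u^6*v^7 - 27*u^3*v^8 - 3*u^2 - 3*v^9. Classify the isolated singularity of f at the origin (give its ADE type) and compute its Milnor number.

The Hessian of f at 0 has rank 1. Corank 1: A-series; mu = 8 gives A_8.

Type A_{8}, Milnor number mu = 8.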